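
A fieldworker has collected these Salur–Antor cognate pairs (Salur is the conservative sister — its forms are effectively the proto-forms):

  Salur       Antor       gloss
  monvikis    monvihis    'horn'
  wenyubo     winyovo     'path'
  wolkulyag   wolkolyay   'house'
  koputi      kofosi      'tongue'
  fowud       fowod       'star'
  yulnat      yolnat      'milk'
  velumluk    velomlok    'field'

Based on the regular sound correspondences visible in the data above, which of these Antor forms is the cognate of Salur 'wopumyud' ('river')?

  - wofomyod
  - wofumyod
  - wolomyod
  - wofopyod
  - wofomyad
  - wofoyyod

koputi ~ kofosi — Salur p corresponds to Antor f between vowels (before a back vowel).
velumluk ~ velomlok — Salur u corresponds to Antor o after a consonant, before a nasal.
wolkulyag ~ wolkolyay, koputi ~ kofosi — Salur u corresponds to Antor o after a consonant, before a consonant other than r, m, n, p, b, f, v.
Applying these to Salur 'wopumyud':
  wopumyud → wofumyud   (p→f between vowels (before a back vowel))
  wofumyud → wofomyud   (u→o after a consonant, before a nasal)
  wofomyud → wofomyod   (u→o after a consonant, before a consonant other than r, m, n, p, b, f, v)
So the Antor cognate is 'wofomyod'.

wofomyod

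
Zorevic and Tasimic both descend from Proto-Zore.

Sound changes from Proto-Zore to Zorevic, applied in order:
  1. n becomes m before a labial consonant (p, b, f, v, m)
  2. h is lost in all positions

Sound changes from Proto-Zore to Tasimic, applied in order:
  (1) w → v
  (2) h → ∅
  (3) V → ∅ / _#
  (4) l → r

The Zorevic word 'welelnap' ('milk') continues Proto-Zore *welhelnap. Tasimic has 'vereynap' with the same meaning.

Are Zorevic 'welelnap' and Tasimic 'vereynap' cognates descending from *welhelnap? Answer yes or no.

no

Derive the expected Tasimic reflex of *welhelnap:
Tasimic: *welhelnap
  welhelnap → velhelnap   [unconditioned shift]
  velhelnap → velelnap   [h-loss]
  velelnap (rule 3 does not apply)
  velelnap → verernap   [unconditioned shift]
  giving Tasimic verernap.
The regular Tasimic reflex would be 'verernap', but the attested form is 'vereynap'. The correspondence is irregular, so they are not cognates (the Tasimic form has a different source).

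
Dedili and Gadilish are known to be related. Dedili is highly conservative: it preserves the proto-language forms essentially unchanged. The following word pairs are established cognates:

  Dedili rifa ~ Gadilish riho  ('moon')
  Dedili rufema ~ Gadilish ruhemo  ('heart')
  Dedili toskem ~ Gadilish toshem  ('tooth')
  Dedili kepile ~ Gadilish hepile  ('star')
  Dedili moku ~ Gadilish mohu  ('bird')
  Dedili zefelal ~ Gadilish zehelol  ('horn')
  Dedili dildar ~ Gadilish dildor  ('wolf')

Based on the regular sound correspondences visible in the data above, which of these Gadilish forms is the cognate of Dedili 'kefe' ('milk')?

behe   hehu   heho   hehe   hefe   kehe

hehe

kepile ~ hepile — Dedili k corresponds to Gadilish h word-initially before a front vowel.
rufema ~ ruhemo, zefelal ~ zehelol — Dedili f corresponds to Gadilish h between vowels (before a front vowel).
Applying these to Dedili 'kefe':
  kefe → hefe   (k→h word-initially before a front vowel)
  hefe → hehe   (f→h between vowels (before a front vowel))
So the Gadilish cognate is 'hehe'.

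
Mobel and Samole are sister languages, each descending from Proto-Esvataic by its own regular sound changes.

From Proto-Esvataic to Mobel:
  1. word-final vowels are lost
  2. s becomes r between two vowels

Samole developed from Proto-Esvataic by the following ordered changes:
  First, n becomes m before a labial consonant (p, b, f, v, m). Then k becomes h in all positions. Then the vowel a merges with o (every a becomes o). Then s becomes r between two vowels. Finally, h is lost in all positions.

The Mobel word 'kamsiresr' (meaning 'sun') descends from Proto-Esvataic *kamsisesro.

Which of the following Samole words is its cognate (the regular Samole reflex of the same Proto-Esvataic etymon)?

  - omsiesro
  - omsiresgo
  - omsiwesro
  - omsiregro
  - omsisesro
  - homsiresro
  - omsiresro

omsiresro

Samole: start from *kamsisesro.
  rule 1: no change — kamsisesro
  rule 2 (unconditioned shift): kamsisesro → hamsisesro
  rule 3 (vowel merger): hamsisesro → homsisesro
  rule 4 (rhotacism): homsisesro → homsiresro
  rule 5 (h-loss): homsiresro → omsiresro
  ⇒ Samole omsiresro
The other candidates each miss or misapply at least one Samole change.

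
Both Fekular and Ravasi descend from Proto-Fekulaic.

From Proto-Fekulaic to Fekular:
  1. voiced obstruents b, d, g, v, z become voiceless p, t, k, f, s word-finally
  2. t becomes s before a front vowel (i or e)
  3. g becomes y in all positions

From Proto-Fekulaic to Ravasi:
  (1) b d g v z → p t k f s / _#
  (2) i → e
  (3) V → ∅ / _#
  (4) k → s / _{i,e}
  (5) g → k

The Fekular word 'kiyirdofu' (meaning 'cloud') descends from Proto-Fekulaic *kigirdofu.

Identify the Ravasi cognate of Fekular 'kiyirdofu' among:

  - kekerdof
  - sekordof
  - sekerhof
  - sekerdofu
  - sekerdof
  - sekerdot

Ravasi: start from *kigirdofu.
  rule 1: no change — kigirdofu
  rule 2 (vowel merger): kigirdofu → kegerdofu
  rule 3 (apocope): kegerdofu → kegerdof
  rule 4 (palatalisation): kegerdof → segerdof
  rule 5 (unconditioned shift): segerdof → sekerdof
  ⇒ Ravasi sekerdof
Only 'sekerdof' matches the regular Ravasi development of *kigirdofu.

sekerdof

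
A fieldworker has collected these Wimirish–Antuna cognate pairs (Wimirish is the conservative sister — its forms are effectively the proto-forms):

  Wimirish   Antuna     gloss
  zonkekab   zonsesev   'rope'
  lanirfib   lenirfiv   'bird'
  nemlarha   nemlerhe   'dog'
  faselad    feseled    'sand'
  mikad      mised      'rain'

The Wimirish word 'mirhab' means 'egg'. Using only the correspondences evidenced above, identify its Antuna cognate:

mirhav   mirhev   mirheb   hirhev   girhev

zonkekab ~ zonsesev — Wimirish a corresponds to Antuna e after a consonant, before a labial obstruent.
zonkekab ~ zonsesev, lanirfib ~ lenirfiv — Wimirish b corresponds to Antuna v word-finally.
Applying these to Wimirish 'mirhab':
  mirhab → mirheb   (a→e after a consonant, before a labial obstruent)
  mirheb → mirhev   (b→v word-finally)
So the Antuna cognate is 'mirhev'.

mirhev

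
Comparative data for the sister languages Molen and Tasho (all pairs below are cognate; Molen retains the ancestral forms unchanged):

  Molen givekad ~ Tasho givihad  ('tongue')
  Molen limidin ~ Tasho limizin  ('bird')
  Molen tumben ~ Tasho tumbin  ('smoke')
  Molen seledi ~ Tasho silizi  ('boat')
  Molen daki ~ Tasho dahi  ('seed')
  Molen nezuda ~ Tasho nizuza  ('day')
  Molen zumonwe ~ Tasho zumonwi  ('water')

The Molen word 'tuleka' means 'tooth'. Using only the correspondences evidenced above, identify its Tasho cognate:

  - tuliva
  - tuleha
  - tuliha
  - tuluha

givekad ~ givihad, seledi ~ silizi — Molen e corresponds to Tasho i after a consonant, before a consonant other than r, m, n, p, b, f, v.
givekad ~ givihad — Molen k corresponds to Tasho h between vowels (before a back vowel).
Applying these to Molen 'tuleka':
  tuleka → tulika   (e→i after a consonant, before a consonant other than r, m, n, p, b, f, v)
  tulika → tuliha   (k→h between vowels (before a back vowel))
So the Tasho cognate is 'tuliha'.

tuliha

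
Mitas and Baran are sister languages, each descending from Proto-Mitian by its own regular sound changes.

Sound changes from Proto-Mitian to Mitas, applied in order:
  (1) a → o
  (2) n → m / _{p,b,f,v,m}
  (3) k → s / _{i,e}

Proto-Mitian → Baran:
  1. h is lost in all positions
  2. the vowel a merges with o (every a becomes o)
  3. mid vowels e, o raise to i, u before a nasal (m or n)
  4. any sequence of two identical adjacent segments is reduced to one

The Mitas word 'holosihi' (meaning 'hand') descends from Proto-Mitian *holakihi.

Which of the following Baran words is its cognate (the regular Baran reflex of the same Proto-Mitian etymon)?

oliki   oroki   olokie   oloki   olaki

Baran: *holakihi > olakii > olokii > oloki  (by h-loss, vowel merger, degemination)

oloki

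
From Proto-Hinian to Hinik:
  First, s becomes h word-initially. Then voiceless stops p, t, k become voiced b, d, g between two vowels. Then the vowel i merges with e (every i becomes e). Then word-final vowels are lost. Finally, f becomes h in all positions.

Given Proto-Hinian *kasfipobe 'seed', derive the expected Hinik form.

kashebob

Hinik: start from *kasfipobe.
  rule 1: no change — kasfipobe
  rule 2 (intervocalic voicing): kasfipobe → kasfibobe
  rule 3 (vowel merger): kasfibobe → kasfebobe
  rule 4 (apocope): kasfebobe → kasfebob
  rule 5 (unconditioned shift): kasfebob → kashebob
  ⇒ Hinik kashebob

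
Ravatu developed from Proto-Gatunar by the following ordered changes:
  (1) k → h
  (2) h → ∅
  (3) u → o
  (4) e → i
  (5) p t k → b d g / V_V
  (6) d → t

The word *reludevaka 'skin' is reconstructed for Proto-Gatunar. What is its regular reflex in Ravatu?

rilotivaa

Ravatu: start from *reludevaka.
  rule 1 (unconditioned shift): reludevaka → reludevaha
  rule 2 (h-loss): reludevaha → reludevaa
  rule 3 (vowel merger): reludevaa → relodevaa
  rule 4 (vowel merger): relodevaa → rilodivaa
  rule 5: no change — rilodivaa
  rule 6 (unconditioned shift): rilodivaa → rilotivaa
  ⇒ Ravatu rilotivaa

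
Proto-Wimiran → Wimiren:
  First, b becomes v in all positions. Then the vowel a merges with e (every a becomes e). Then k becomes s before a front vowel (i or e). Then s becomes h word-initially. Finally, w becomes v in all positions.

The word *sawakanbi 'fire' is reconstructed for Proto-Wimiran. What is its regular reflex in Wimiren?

Wimiren: start from *sawakanbi.
  rule 1 (unconditioned shift): sawakanbi → sawakanvi
  rule 2 (vowel merger): sawakanvi → sewekenvi
  rule 3 (palatalisation): sewekenvi → sewesenvi
  rule 4 (debuccalisation): sewesenvi → hewesenvi
  rule 5 (unconditioned shift): hewesenvi → hevesenvi
  ⇒ Wimiren hevesenvi

hevesenvi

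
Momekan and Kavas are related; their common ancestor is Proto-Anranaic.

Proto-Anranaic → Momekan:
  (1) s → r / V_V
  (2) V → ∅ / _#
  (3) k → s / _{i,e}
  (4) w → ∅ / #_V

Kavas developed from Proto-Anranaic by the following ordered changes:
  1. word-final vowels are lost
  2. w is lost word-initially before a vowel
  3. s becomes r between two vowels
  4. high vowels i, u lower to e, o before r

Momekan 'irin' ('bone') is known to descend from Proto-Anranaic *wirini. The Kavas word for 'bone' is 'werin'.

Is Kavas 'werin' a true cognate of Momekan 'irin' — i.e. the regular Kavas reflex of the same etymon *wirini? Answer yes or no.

Derive the expected Kavas reflex of *wirini:
Kavas: *wirini
  wirini → wirin   [apocope]
  wirin → irin   [glide loss]
  irin (rule 3 does not apply)
  irin → erin   [pre-rhotic lowering]
  giving Kavas erin.
The regular Kavas reflex would be 'erin', but the attested form is 'werin'. The correspondence is irregular, so they are not cognates (the Kavas form has a different source).

no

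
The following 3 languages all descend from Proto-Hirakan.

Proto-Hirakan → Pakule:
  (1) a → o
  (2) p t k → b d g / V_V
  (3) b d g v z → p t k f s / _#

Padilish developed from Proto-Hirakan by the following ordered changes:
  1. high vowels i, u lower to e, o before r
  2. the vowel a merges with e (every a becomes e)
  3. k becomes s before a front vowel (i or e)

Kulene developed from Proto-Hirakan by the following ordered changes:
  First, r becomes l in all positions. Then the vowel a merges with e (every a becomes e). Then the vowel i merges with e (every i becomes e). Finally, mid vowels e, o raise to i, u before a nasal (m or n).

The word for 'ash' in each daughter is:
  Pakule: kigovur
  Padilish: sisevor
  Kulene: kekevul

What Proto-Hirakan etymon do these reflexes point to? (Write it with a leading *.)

*kikavur

Position 4: Pakule has o, Padilish has e, Kulene has e. Taking the neighbouring segments as reconstructed: Pakule o could go back to *a or *o; Padilish e could go back to *a or *e; Kulene e could go back to *a or *e or *i — the one source consistent with every daughter is *a.
Position 1: Pakule has k, Padilish has s, Kulene has k. Kulene preserves k here (none of its changes turn any other segment into k), so the proto-segment is *k.
Continuing position by position gives *kikavur; check it forward:
Pakule: *kikavur > kikovur > kigovur  (by vowel merger, intervocalic voicing)
Padilish: start from *kikavur.
  rule 1 (pre-rhotic lowering): kikavur → kikavor
  rule 2 (vowel merger): kikavor → kikevor
  rule 3 (palatalisation): kikevor → sisevor
  ⇒ Padilish sisevor
Kulene: *kikavur
  kikavur → kikavul   [unconditioned shift]
  kikavul → kikevul   [vowel merger]
  kikevul → kekevul   [vowel merger]
  kekevul (rule 4 does not apply)
  giving Kulene kekevul.
Only *kikavur yields all of Pakule kigovur, Padilish sisevor, Kulene kekevul.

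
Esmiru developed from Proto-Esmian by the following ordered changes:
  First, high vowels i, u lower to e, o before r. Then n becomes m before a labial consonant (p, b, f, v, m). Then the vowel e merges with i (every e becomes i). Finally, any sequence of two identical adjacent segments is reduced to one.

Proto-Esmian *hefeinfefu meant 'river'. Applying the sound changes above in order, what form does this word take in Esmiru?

hifimfifu

Esmiru: *hefeinfefu > hefeimfefu > hifiimfifu > hifimfifu  (by nasal place assimilation, vowel merger, degemination)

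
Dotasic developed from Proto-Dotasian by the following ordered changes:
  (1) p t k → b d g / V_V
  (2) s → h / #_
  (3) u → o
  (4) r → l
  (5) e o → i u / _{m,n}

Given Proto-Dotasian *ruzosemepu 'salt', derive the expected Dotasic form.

Dotasic: *ruzosemepu > ruzosemebu > rozosemebo > lozosemebo > lozosimebo  (by intervocalic voicing, vowel merger, unconditioned shift, pre-nasal raising)

lozosimebo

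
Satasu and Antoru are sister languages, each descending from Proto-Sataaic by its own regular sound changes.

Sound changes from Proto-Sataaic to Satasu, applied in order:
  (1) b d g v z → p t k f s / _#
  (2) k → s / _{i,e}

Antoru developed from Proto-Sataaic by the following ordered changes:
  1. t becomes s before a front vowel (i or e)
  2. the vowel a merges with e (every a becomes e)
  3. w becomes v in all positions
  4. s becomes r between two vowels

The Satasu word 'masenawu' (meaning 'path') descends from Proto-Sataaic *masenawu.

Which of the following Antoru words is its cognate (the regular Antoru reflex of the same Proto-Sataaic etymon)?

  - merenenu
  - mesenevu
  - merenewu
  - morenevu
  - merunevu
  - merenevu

merenevu

Antoru: *masenawu > mesenewu > mesenevu > merenevu  (by vowel merger, unconditioned shift, rhotacism)
Among the options, 'merenevu' alone shows every Antoru change applied in order.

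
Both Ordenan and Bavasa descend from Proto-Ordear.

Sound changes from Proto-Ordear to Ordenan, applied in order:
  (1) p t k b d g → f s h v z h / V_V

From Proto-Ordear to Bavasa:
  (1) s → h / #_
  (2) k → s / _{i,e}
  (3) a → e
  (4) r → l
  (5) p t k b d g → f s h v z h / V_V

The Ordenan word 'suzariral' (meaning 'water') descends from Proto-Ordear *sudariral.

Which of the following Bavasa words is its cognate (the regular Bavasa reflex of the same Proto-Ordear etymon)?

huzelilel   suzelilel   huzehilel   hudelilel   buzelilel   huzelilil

Bavasa: start from *sudariral.
  rule 1 (debuccalisation): sudariral → hudariral
  rule 2: no change — hudariral
  rule 3 (vowel merger): hudariral → huderirel
  rule 4 (unconditioned shift): huderirel → hudelilel
  rule 5 (intervocalic lenition): hudelilel → huzelilel
  ⇒ Bavasa huzelilel
The other candidates each miss or misapply at least one Bavasa change.

huzelilel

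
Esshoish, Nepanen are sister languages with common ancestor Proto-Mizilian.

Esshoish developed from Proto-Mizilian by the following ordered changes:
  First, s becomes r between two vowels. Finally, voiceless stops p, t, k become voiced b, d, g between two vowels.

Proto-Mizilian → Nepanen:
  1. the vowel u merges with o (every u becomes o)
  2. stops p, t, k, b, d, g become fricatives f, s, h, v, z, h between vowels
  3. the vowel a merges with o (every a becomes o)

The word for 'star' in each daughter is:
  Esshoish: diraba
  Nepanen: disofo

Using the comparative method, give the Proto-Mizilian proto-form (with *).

*disapa

Position 3: Esshoish has r, Nepanen has s. Taking the neighbouring segments as reconstructed: Esshoish r could go back to *s or *r; Nepanen s could go back to *t or *s — the one source consistent with every daughter is *s.
Position 5: Esshoish has b, Nepanen has f. Taking the neighbouring segments as reconstructed: Esshoish b could go back to *p or *b; Nepanen f could go back to *p or *f — the one source consistent with every daughter is *p.
This points to *disapa. Verify forward in each daughter:
Esshoish: *disapa > dirapa > diraba  (by rhotacism, intervocalic voicing)
Nepanen: *disapa
  disapa (rule 1 does not apply)
  disapa → disafa   [intervocalic lenition]
  disafa → disofo   [vowel merger]
  giving Nepanen disofo.
No other proto-form is consistent with every reflex, so the reconstruction is *disapa.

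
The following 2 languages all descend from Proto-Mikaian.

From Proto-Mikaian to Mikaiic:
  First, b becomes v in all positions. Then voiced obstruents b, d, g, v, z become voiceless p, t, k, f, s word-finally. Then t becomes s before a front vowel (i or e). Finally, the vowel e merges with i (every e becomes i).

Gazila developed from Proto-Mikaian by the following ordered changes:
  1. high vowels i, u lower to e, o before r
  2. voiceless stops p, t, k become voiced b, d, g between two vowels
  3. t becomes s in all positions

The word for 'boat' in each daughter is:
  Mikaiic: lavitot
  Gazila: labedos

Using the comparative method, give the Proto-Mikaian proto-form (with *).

*labetot

Position 7: Mikaiic has t, Gazila has s. Taking the neighbouring segments as reconstructed: Mikaiic t could go back to *t or *d; Gazila s could go back to *t or *s — the one source consistent with every daughter is *t.
Position 3: Mikaiic has v, Gazila has b. Taking the neighbouring segments as reconstructed: Mikaiic v could go back to *b or *v; Gazila b could go back to *p or *b — the one source consistent with every daughter is *b.
Continuing position by position gives *labetot; check it forward:
Mikaiic: *labetot > lavetot > lavitot  (by unconditioned shift, vowel merger)
Gazila: *labetot
  labetot (rule 1 does not apply)
  labetot → labedot   [intervocalic voicing]
  labedot → labedos   [unconditioned shift]
  giving Gazila labedos.
No other proto-form is consistent with every reflex, so the reconstruction is *labetot.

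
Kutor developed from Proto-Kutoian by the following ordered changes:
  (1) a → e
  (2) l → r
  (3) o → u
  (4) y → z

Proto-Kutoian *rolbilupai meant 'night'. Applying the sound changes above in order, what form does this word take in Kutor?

rurbirupei

Kutor: *rolbilupai
  rolbilupai → rolbilupei   [vowel merger]
  rolbilupei → rorbirupei   [unconditioned shift]
  rorbirupei → rurbirupei   [vowel merger]
  rurbirupei (rule 4 does not apply)
  giving Kutor rurbirupei.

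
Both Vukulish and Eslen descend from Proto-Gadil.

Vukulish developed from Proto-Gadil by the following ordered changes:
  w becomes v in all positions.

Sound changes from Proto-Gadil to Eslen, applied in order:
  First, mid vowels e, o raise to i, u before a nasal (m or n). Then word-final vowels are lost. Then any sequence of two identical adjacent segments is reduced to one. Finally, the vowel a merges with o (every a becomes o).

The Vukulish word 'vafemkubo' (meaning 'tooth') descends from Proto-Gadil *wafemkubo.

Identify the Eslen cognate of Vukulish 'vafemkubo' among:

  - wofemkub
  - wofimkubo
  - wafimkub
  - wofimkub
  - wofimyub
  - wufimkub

wofimkub

Eslen: *wafemkubo
  wafemkubo → wafimkubo   [pre-nasal raising]
  wafimkubo → wafimkub   [apocope]
  wafimkub (rule 3 does not apply)
  wafimkub → wofimkub   [vowel merger]
  giving Eslen wofimkub.
Among the options, 'wofimkub' alone shows every Eslen change applied in order.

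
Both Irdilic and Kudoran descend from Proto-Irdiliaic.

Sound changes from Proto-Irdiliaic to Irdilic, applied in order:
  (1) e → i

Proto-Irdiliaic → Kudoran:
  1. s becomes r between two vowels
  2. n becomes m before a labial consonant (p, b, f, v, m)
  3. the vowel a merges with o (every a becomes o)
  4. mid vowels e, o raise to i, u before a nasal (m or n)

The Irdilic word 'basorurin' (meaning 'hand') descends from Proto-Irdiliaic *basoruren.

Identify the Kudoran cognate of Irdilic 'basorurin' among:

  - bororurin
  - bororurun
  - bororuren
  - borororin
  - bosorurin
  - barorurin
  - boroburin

bororurin

Kudoran: start from *basoruren.
  rule 1 (rhotacism): basoruren → baroruren
  rule 2: no change — baroruren
  rule 3 (vowel merger): baroruren → bororuren
  rule 4 (pre-nasal raising): bororuren → bororurin
  ⇒ Kudoran bororurin
Among the options, 'bororurin' alone shows every Kudoran change applied in order.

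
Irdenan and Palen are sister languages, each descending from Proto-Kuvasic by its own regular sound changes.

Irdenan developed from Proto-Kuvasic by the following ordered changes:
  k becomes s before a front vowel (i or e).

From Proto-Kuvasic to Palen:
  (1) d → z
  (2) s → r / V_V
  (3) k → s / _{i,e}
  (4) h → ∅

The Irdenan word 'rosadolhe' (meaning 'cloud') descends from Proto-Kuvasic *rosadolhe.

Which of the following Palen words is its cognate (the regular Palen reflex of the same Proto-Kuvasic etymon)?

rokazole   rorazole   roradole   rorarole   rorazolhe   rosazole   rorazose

Palen: *rosadolhe > rosazolhe > rorazolhe > rorazole  (by unconditioned shift, rhotacism, h-loss)
Only 'rorazole' matches the regular Palen development of *rosadolhe.

rorazole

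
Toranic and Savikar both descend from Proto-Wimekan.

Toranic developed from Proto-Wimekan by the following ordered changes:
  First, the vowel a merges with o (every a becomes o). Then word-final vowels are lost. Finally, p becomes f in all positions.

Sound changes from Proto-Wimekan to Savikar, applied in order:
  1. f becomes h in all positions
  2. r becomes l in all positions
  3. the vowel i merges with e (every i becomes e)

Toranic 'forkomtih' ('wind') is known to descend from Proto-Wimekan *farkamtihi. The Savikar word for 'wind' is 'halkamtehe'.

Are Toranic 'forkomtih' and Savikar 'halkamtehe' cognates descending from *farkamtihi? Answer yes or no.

Derive the expected Savikar reflex of *farkamtihi:
Savikar: *farkamtihi
  farkamtihi → harkamtihi   [unconditioned shift]
  harkamtihi → halkamtihi   [unconditioned shift]
  halkamtihi → halkamtehe   [vowel merger]
  giving Savikar halkamtehe.
Savikar 'halkamtehe' matches the regular reflex exactly, so the pair is cognate.

yes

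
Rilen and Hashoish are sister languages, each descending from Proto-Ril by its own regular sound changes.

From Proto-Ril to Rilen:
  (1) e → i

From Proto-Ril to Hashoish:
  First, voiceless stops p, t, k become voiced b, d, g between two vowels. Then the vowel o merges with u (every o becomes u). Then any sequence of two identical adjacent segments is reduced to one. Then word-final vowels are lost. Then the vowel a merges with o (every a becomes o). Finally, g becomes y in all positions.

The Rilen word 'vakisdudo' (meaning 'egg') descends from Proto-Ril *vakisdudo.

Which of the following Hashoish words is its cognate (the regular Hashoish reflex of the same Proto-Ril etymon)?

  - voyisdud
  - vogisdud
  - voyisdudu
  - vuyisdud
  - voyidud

Hashoish: *vakisdudo
  vakisdudo → vagisdudo   [intervocalic voicing]
  vagisdudo → vagisdudu   [vowel merger]
  vagisdudu (rule 3 does not apply)
  vagisdudu → vagisdud   [apocope]
  vagisdud → vogisdud   [vowel merger]
  vogisdud → voyisdud   [unconditioned shift]
  giving Hashoish voyisdud.
Among the options, 'voyisdud' alone shows every Hashoish change applied in order.

voyisdud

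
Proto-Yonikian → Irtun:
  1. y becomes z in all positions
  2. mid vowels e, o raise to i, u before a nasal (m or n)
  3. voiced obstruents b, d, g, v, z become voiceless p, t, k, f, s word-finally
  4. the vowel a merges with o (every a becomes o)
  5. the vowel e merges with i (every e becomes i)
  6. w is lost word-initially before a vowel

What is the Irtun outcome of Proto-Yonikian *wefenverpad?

ifinvirpot

Irtun: *wefenverpad
  wefenverpad (rule 1 does not apply)
  wefenverpad → wefinverpad   [pre-nasal raising]
  wefinverpad → wefinverpat   [final devoicing]
  wefinverpat → wefinverpot   [vowel merger]
  wefinverpot → wifinvirpot   [vowel merger]
  wifinvirpot → ifinvirpot   [glide loss]
  giving Irtun ifinvirpot.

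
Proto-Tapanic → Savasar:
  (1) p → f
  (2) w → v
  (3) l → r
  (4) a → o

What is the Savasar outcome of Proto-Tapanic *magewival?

mogevivor

Savasar: *magewival
  magewival (rule 1 does not apply)
  magewival → magevival   [unconditioned shift]
  magevival → magevivar   [unconditioned shift]
  magevivar → mogevivor   [vowel merger]
  giving Savasar mogevivor.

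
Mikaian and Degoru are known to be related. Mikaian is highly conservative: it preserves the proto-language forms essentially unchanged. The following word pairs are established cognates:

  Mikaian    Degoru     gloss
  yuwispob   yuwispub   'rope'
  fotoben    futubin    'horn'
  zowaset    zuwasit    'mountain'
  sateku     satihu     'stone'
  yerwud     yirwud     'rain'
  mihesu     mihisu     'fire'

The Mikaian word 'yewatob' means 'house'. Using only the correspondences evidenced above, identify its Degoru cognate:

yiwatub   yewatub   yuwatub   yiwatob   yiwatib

zowaset ~ zuwasit, sateku ~ satihu — Mikaian e corresponds to Degoru i after a consonant, before a consonant other than r, m, n, p, b, f, v.
yuwispob ~ yuwispub, fotoben ~ futubin — Mikaian o corresponds to Degoru u after a consonant, before a labial obstruent.
Applying these to Mikaian 'yewatob':
  yewatob → yiwatob   (e→i after a consonant, before a consonant other than r, m, n, p, b, f, v)
  yiwatob → yiwatub   (o→u after a consonant, before a labial obstruent)
So the Degoru cognate is 'yiwatub'.

yiwatub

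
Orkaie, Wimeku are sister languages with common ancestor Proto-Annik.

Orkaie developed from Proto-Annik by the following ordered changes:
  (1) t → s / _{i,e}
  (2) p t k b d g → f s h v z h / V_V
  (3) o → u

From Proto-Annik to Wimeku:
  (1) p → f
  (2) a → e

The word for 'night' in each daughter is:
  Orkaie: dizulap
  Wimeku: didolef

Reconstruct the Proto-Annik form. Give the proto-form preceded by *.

*didolap

Position 4: Orkaie has u, Wimeku has o. Wimeku preserves o here (none of its changes turn any other segment into o), so the proto-segment is *o.
Position 6: Orkaie has a, Wimeku has e. Orkaie preserves a here (none of its changes turn any other segment into a), so the proto-segment is *a.
Position 7: Orkaie has p, Wimeku has f. Orkaie preserves p here (none of its changes turn any other segment into p), so the proto-segment is *p.
This points to *didolap. Verify forward in each daughter:
Orkaie: *didolap
  didolap (rule 1 does not apply)
  didolap → dizolap   [intervocalic lenition]
  dizolap → dizulap   [vowel merger]
  giving Orkaie dizulap.
Wimeku: *didolap > didolaf > didolef  (by unconditioned shift, vowel merger)
No other proto-form is consistent with every reflex, so the reconstruction is *didolap.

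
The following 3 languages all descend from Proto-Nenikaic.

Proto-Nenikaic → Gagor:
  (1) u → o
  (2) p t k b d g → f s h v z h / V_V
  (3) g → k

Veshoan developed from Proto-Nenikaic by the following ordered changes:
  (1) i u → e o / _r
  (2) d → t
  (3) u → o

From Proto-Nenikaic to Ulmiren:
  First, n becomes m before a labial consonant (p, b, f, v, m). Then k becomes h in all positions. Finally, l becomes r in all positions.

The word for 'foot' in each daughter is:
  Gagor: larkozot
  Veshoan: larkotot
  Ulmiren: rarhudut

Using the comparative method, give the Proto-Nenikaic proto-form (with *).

*larkudut

Position 1: Gagor has l, Veshoan has l, Ulmiren has r. Gagor preserves l here (none of its changes turn any other segment into l), so the proto-segment is *l.
Position 4: Gagor has k, Veshoan has k, Ulmiren has h. Veshoan preserves k here (none of its changes turn any other segment into k), so the proto-segment is *k.
Continuing position by position gives *larkudut; check it forward:
Gagor: *larkudut > larkodot > larkozot  (by vowel merger, intervocalic lenition)
Veshoan: *larkudut
  larkudut (rule 1 does not apply)
  larkudut → larkutut   [unconditioned shift]
  larkutut → larkotot   [vowel merger]
  giving Veshoan larkotot.
Ulmiren: *larkudut
  larkudut (rule 1 does not apply)
  larkudut → larhudut   [unconditioned shift]
  larhudut → rarhudut   [unconditioned shift]
  giving Ulmiren rarhudut.
No other proto-form is consistent with every reflex, so the reconstruction is *larkudut.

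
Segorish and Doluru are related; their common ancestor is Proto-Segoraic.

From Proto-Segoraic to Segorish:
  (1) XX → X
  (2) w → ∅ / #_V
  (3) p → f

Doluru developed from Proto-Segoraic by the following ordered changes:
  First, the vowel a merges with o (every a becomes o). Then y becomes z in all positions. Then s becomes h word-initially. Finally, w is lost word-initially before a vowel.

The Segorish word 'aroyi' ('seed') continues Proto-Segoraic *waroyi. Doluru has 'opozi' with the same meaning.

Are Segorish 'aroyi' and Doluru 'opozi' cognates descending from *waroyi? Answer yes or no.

no

Derive the expected Doluru reflex of *waroyi:
Doluru: *waroyi > woroyi > worozi > orozi  (by vowel merger, unconditioned shift, glide loss)
The regular Doluru reflex would be 'orozi', but the attested form is 'opozi'. The correspondence is irregular, so they are not cognates (the Doluru form has a different source).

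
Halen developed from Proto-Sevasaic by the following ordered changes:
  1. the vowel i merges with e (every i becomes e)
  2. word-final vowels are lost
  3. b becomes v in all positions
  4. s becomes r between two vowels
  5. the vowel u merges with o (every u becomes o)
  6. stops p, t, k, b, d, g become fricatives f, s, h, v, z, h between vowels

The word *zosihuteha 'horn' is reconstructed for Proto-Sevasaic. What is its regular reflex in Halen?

Halen: *zosihuteha > zosehuteha > zosehuteh > zorehuteh > zorehoteh > zorehoseh  (by vowel merger, apocope, rhotacism, vowel merger, intervocalic lenition)

zorehoseh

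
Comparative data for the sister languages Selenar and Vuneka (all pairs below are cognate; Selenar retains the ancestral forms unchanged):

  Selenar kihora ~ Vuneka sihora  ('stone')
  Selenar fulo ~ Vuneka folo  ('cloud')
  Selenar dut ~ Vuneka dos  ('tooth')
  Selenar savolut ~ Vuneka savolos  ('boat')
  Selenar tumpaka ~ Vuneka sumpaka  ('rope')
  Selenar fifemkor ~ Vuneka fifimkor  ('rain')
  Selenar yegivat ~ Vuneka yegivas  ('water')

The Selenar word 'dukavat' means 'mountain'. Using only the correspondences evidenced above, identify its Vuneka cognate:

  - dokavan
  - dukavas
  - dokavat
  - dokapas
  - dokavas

fulo ~ folo, dut ~ dos — Selenar u corresponds to Vuneka o after a consonant, before a consonant other than r, m, n, p, b, f, v.
dut ~ dos, savolut ~ savolos — Selenar t corresponds to Vuneka s word-finally.
Applying these to Selenar 'dukavat':
  dukavat → dokavat   (u→o after a consonant, before a consonant other than r, m, n, p, b, f, v)
  dokavat → dokavas   (t→s word-finally)
So the Vuneka cognate is 'dokavas'.

dokavas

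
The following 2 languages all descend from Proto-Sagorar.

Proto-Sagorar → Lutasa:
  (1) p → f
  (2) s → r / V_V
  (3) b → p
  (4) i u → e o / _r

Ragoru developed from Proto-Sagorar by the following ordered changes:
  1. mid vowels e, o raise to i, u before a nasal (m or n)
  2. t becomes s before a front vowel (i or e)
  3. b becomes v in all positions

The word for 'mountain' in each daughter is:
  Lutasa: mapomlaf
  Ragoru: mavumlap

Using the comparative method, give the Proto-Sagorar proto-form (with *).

*mabomlap

Position 8: Lutasa has f, Ragoru has p. Ragoru preserves p here (none of its changes turn any other segment into p), so the proto-segment is *p.
Position 3: Lutasa has p, Ragoru has v. In Lutasa, p can only continue *b, so the proto-segment is *b.
Continuing position by position gives *mabomlap; check it forward:
Lutasa: *mabomlap
  mabomlap → mabomlaf   [unconditioned shift]
  mabomlaf (rule 2 does not apply)
  mabomlaf → mapomlaf   [unconditioned shift]
  mapomlaf (rule 4 does not apply)
  giving Lutasa mapomlaf.
Ragoru: start from *mabomlap.
  rule 1 (pre-nasal raising): mabomlap → mabumlap
  rule 2: no change — mabumlap
  rule 3 (unconditioned shift): mabumlap → mavumlap
  ⇒ Ragoru mavumlap
Only *mabomlap yields all of Lutasa mapomlaf, Ragoru mavumlap.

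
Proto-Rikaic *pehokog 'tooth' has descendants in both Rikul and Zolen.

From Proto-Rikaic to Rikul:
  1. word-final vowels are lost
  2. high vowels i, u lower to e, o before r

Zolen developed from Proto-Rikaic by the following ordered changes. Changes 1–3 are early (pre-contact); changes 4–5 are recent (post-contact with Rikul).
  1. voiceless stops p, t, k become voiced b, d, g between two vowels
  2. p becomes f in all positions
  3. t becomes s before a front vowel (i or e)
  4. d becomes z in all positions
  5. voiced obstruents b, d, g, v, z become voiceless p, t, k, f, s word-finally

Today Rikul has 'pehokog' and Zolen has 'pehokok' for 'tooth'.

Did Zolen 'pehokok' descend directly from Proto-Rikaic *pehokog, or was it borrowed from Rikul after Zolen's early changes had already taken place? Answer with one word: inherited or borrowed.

If inherited, *pehokog would pass through all of Zolen's changes:
Zolen: *pehokog
  pehokog → pehogog   [intervocalic voicing]
  pehogog → fehogog   [unconditioned shift]
  fehogog (rule 3 does not apply)
  fehogog (rule 4 does not apply)
  fehogog → fehogok   [final devoicing]
  giving Zolen fehogok.
If borrowed from Rikul 'pehokog' after the early changes, it would undergo only the recent ones:
  rule 4 (unconditioned shift): no change (pehokog)
  rule 5 (final devoicing): pehokog → pehokok
  ⇒ as a loan: pehokok
Zolen 'pehokok' matches the loan outcome 'pehokok', not the inherited 'fehogok' — it skipped the early Zolen changes, so it was borrowed from Rikul.

borrowed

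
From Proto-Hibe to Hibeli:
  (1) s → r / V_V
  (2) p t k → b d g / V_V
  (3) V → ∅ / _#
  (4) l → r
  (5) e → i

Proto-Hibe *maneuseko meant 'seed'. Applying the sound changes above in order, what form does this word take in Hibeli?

maniurig

Hibeli: start from *maneuseko.
  rule 1 (rhotacism): maneuseko → maneureko
  rule 2 (intervocalic voicing): maneureko → maneurego
  rule 3 (apocope): maneurego → maneureg
  rule 4: no change — maneureg
  rule 5 (vowel merger): maneureg → maniurig
  ⇒ Hibeli maniurig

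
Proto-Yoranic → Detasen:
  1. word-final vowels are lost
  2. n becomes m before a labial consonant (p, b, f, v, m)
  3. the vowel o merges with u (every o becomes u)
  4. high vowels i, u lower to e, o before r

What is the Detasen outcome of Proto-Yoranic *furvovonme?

forvuvumm

Detasen: *furvovonme > furvovonm > furvovomm > furvuvumm > forvuvumm  (by apocope, nasal place assimilation, vowel merger, pre-rhotic lowering)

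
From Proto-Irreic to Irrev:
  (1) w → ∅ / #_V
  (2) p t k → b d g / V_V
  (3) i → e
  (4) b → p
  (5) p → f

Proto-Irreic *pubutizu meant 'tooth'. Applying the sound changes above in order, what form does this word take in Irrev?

Irrev: *pubutizu
  pubutizu (rule 1 does not apply)
  pubutizu → pubudizu   [intervocalic voicing]
  pubudizu → pubudezu   [vowel merger]
  pubudezu → pupudezu   [unconditioned shift]
  pupudezu → fufudezu   [unconditioned shift]
  giving Irrev fufudezu.

fufudezu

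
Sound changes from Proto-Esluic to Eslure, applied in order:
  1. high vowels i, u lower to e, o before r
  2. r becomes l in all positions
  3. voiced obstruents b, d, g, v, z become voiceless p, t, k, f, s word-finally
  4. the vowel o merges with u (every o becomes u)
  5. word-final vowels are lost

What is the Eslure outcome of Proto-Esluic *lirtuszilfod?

Eslure: *lirtuszilfod
  lirtuszilfod → lertuszilfod   [pre-rhotic lowering]
  lertuszilfod → leltuszilfod   [unconditioned shift]
  leltuszilfod → leltuszilfot   [final devoicing]
  leltuszilfot → leltuszilfut   [vowel merger]
  leltuszilfut (rule 5 does not apply)
  giving Eslure leltuszilfut.

leltuszilfut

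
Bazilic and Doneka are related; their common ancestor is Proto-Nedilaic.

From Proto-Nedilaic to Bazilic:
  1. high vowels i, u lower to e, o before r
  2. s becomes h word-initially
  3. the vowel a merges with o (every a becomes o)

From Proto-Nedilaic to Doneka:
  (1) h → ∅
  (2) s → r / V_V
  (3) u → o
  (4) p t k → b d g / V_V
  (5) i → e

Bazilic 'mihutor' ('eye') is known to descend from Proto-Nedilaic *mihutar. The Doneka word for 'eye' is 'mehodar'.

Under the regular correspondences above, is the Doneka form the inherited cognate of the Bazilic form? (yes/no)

Derive the expected Doneka reflex of *mihutar:
Doneka: *mihutar
  mihutar → miutar   [h-loss]
  miutar (rule 2 does not apply)
  miutar → miotar   [vowel merger]
  miotar → miodar   [intervocalic voicing]
  miodar → meodar   [vowel merger]
  giving Doneka meodar.
The regular Doneka reflex would be 'meodar', but the attested form is 'mehodar'. The correspondence is irregular, so they are not cognates (the Doneka form has a different source).

no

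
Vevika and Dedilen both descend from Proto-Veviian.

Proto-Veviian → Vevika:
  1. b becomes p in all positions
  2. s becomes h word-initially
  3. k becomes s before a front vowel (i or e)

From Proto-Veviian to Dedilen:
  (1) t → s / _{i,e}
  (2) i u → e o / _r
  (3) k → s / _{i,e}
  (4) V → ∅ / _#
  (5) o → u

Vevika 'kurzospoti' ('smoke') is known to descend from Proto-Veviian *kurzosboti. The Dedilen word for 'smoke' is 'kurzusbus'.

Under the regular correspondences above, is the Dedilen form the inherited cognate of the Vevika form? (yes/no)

yes

Derive the expected Dedilen reflex of *kurzosboti:
Dedilen: *kurzosboti
  kurzosboti → kurzosbosi   [palatalisation]
  kurzosbosi → korzosbosi   [pre-rhotic lowering]
  korzosbosi (rule 3 does not apply)
  korzosbosi → korzosbos   [apocope]
  korzosbos → kurzusbus   [vowel merger]
  giving Dedilen kurzusbus.
Dedilen 'kurzusbus' matches the regular reflex exactly, so the pair is cognate.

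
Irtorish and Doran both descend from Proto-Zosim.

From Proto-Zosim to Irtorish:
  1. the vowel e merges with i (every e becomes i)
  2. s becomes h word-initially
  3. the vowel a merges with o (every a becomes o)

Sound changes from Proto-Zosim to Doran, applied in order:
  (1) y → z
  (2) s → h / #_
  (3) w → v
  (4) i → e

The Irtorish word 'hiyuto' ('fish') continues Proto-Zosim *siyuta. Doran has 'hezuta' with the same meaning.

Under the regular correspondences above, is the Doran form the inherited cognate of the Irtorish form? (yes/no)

Derive the expected Doran reflex of *siyuta:
Doran: *siyuta > sizuta > hizuta > hezuta  (by unconditioned shift, debuccalisation, vowel merger)
Doran 'hezuta' matches the regular reflex exactly, so the pair is cognate.

yes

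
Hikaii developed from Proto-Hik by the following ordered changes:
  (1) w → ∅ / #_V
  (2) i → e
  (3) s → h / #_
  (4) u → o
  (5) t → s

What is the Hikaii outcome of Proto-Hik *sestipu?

hessepo

Hikaii: *sestipu
  sestipu (rule 1 does not apply)
  sestipu → sestepu   [vowel merger]
  sestepu → hestepu   [debuccalisation]
  hestepu → hestepo   [vowel merger]
  hestepo → hessepo   [unconditioned shift]
  giving Hikaii hessepo.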